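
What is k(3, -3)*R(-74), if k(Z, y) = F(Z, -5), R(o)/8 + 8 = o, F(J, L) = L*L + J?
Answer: -18368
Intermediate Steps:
F(J, L) = J + L**2 (F(J, L) = L**2 + J = J + L**2)
R(o) = -64 + 8*o
k(Z, y) = 25 + Z (k(Z, y) = Z + (-5)**2 = Z + 25 = 25 + Z)
k(3, -3)*R(-74) = (25 + 3)*(-64 + 8*(-74)) = 28*(-64 - 592) = 28*(-656) = -18368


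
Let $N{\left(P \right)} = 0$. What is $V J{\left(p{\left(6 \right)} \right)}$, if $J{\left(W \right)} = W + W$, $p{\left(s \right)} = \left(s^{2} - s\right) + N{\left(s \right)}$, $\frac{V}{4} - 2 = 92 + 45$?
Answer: $33360$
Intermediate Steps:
$V = 556$ ($V = 8 + 4 \left(92 + 45\right) = 8 + 4 \cdot 137 = 8 + 548 = 556$)
$p{\left(s \right)} = s^{2} - s$ ($p{\left(s \right)} = \left(s^{2} - s\right) + 0 = s^{2} - s$)
$J{\left(W \right)} = 2 W$
$V J{\left(p{\left(6 \right)} \right)} = 556 \cdot 2 \cdot 6 \left(-1 + 6\right) = 556 \cdot 2 \cdot 6 \cdot 5 = 556 \cdot 2 \cdot 30 = 556 \cdot 60 = 33360$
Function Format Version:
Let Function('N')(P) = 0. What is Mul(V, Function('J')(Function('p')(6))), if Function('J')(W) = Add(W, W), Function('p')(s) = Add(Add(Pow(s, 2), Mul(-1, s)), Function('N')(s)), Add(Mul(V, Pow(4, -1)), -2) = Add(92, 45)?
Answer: 33360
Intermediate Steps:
V = 556 (V = Add(8, Mul(4, Add(92, 45))) = Add(8, Mul(4, 137)) = Add(8, 548) = 556)
Function('p')(s) = Add(Pow(s, 2), Mul(-1, s)) (Function('p')(s) = Add(Add(Pow(s, 2), Mul(-1, s)), 0) = Add(Pow(s, 2), Mul(-1, s)))
Function('J')(W) = Mul(2, W)
Mul(V, Function('J')(Function('p')(6))) = Mul(556, Mul(2, Mul(6, Add(-1, 6)))) = Mul(556, Mul(2, Mul(6, 5))) = Mul(556, Mul(2, 30)) = Mul(556, 60) = 33360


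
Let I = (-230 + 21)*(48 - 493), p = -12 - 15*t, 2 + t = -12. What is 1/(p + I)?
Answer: 1/93203 ≈ 1.0729e-5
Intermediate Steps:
t = -14 (t = -2 - 12 = -14)
p = 198 (p = -12 - 15*(-14) = -12 + 210 = 198)
I = 93005 (I = -209*(-445) = 93005)
1/(p + I) = 1/(198 + 93005) = 1/93203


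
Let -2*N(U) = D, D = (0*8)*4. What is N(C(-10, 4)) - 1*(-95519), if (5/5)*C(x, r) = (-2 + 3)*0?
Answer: 95519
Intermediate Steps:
D = 0 (D = 0*4 = 0)
C(x, r) = 0 (C(x, r) = (-2 + 3)*0 = 1*0 = 0)
N(U) = 0 (N(U) = -½*0 = 0)
N(C(-10, 4)) - 1*(-95519) = 0 - 1*(-95519) = 0 + 95519 = 95519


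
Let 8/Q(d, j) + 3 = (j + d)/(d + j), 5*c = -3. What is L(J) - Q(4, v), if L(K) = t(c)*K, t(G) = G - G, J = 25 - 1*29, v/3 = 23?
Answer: 4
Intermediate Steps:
v = 69 (v = 3*23 = 69)
c = -⅗ (c = (⅕)*(-3) = -⅗ ≈ -0.60000)
J = -4 (J = 25 - 29 = -4)
t(G) = 0
Q(d, j) = -4 (Q(d, j) = 8/(-3 + (j + d)/(d + j)) = 8/(-3 + (d + j)/(d + j)) = 8/(-3 + 1) = 8/(-2) = 8*(-½) = -4)
L(K) = 0 (L(K) = 0*K = 0)
L(J) - Q(4, v) = 0 - 1*(-4) = 0 + 4 = 4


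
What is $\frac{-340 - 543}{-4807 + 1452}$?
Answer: $\frac{883}{3355} \approx 0.26319$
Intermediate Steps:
$\frac{-340 - 543}{-4807 + 1452} = - \frac{883}{-3355} = \left(-883\right) \left(- \frac{1}{3355}\right) = \frac{883}{3355}$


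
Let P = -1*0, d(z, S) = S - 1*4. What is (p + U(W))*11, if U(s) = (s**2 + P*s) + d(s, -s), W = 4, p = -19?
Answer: -121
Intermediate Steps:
d(z, S) = -4 + S (d(z, S) = S - 4 = -4 + S)
P = 0
U(s) = -4 + s**2 - s (U(s) = (s**2 + 0*s) + (-4 - s) = (s**2 + 0) + (-4 - s) = s**2 + (-4 - s) = -4 + s**2 - s)
(p + U(W))*11 = (-19 + (-4 + 4**2 - 1*4))*11 = (-19 + (-4 + 16 - 4))*11 = (-19 + 8)*11 = -11*11 = -121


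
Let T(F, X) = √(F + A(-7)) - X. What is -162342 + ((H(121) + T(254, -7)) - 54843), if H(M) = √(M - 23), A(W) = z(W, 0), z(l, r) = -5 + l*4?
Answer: -217178 + √221 + 7*√2 ≈ -2.1715e+5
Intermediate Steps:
z(l, r) = -5 + 4*l
A(W) = -5 + 4*W
T(F, X) = √(-33 + F) - X (T(F, X) = √(F + (-5 + 4*(-7))) - X = √(F + (-5 - 28)) - X = √(F - 33) - X = √(-33 + F) - X)
H(M) = √(-23 + M)
-162342 + ((H(121) + T(254, -7)) - 54843) = -162342 + ((√(-23 + 121) + (√(-33 + 254) - 1*(-7))) - 54843) = -162342 + ((√98 + (√221 + 7)) - 54843) = -162342 + ((7*√2 + (7 + √221)) - 54843) = -162342 + ((7 + √221 + 7*√2) - 54843) = -162342 + (-54836 + √221 + 7*√2) = -217178 + √221 + 7*√2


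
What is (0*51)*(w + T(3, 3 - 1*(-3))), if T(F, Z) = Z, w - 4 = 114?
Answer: 0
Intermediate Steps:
w = 118 (w = 4 + 114 = 118)
(0*51)*(w + T(3, 3 - 1*(-3))) = (0*51)*(118 + (3 - 1*(-3))) = 0*(118 + (3 + 3)) = 0*(118 + 6) = 0*124 = 0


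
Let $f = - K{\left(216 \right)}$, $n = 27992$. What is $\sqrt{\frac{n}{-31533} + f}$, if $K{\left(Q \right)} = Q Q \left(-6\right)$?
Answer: $\frac{2 \sqrt{69586976280642}}{31533} \approx 529.09$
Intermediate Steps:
$K{\left(Q \right)} = - 6 Q^{2}$ ($K{\left(Q \right)} = Q^{2} \left(-6\right) = - 6 Q^{2}$)
$f = 279936$ ($f = - \left(-6\right) 216^{2} = - \left(-6\right) 46656 = \left(-1\right) \left(-279936\right) = 279936$)
$\sqrt{\frac{n}{-31533} + f} = \sqrt{\frac{27992}{-31533} + 279936} = \sqrt{27992 \left(- \frac{1}{31533}\right) + 279936} = \sqrt{- \frac{27992}{31533} + 279936} = \sqrt{\frac{8827193896}{31533}} = \frac{2 \sqrt{69586976280642}}{31533}$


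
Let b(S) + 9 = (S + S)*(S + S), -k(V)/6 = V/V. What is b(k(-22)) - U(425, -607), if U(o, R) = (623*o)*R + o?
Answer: 160718135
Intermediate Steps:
U(o, R) = o + 623*R*o (U(o, R) = 623*R*o + o = o + 623*R*o)
k(V) = -6 (k(V) = -6*V/V = -6*1 = -6)
b(S) = -9 + 4*S² (b(S) = -9 + (S + S)*(S + S) = -9 + (2*S)*(2*S) = -9 + 4*S²)
b(k(-22)) - U(425, -607) = (-9 + 4*(-6)²) - 425*(1 + 623*(-607)) = (-9 + 4*36) - 425*(1 - 378161) = (-9 + 144) - 425*(-378160) = 135 - 1*(-160718000) = 135 + 160718000 = 160718135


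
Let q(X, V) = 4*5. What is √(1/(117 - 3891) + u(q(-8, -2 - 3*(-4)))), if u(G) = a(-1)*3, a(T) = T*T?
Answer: √42725454/3774 ≈ 1.7320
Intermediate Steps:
q(X, V) = 20
a(T) = T²
u(G) = 3 (u(G) = (-1)²*3 = 1*3 = 3)
√(1/(117 - 3891) + u(q(-8, -2 - 3*(-4)))) = √(1/(117 - 3891) + 3) = √(1/(-3774) + 3) = √(-1/3774 + 3) = √(11321/3774) = √42725454/3774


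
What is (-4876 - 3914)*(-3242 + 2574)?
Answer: 5871720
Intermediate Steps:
(-4876 - 3914)*(-3242 + 2574) = -8790*(-668) = 5871720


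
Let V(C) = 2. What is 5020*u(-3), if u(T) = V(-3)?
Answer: 10040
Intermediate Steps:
u(T) = 2
5020*u(-3) = 5020*2 = 10040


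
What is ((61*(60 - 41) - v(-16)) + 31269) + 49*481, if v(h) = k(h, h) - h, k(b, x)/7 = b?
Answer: 56093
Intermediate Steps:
k(b, x) = 7*b
v(h) = 6*h (v(h) = 7*h - h = 6*h)
((61*(60 - 41) - v(-16)) + 31269) + 49*481 = ((61*(60 - 41) - 6*(-16)) + 31269) + 49*481 = ((61*19 - 1*(-96)) + 31269) + 23569 = ((1159 + 96) + 31269) + 23569 = (1255 + 31269) + 23569 = 32524 + 23569 = 56093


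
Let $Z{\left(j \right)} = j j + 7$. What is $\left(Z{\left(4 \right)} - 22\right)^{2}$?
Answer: $1$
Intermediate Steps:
$Z{\left(j \right)} = 7 + j^{2}$ ($Z{\left(j \right)} = j^{2} + 7 = 7 + j^{2}$)
$\left(Z{\left(4 \right)} - 22\right)^{2} = \left(\left(7 + 4^{2}\right) - 22\right)^{2} = \left(\left(7 + 16\right) - 22\right)^{2} = \left(23 - 22\right)^{2} = 1^{2} = 1$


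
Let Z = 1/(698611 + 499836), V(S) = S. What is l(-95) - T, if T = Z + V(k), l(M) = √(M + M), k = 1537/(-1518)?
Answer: 1842011521/1819242546 + I*√190 ≈ 1.0125 + 13.784*I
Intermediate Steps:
k = -1537/1518 (k = 1537*(-1/1518) = -1537/1518 ≈ -1.0125)
Z = 1/1198447 ≈ 8.3441e-7
l(M) = √2*√M (l(M) = √(2*M) = √2*√M)
T = -1842011521/1819242546 (T = 1/1198447 - 1537/1518 = -1842011521/1819242546 ≈ -1.0125)
l(-95) - T = √2*√(-95) - 1*(-1842011521/1819242546) = √2*(I*√95) + 1842011521/1819242546 = I*√190 + 1842011521/1819242546 = 1842011521/1819242546 + I*√190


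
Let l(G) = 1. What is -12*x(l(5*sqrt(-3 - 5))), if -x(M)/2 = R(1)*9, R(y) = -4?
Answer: -864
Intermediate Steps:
x(M) = 72 (x(M) = -(-8)*9 = -2*(-36) = 72)
-12*x(l(5*sqrt(-3 - 5))) = -12*72 = -864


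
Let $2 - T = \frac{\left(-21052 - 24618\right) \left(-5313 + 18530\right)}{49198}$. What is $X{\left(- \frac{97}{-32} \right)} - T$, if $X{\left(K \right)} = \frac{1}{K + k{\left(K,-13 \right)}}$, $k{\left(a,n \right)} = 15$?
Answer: $- \frac{174172082593}{14193623} \approx -12271.0$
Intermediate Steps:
$X{\left(K \right)} = \frac{1}{15 + K}$ ($X{\left(K \right)} = \frac{1}{K + 15} = \frac{1}{15 + K}$)
$T = \frac{301859393}{24599}$ ($T = 2 - \frac{\left(-21052 - 24618\right) \left(-5313 + 18530\right)}{49198} = 2 - \left(-45670\right) 13217 \cdot \frac{1}{49198} = 2 - \left(-603620390\right) \frac{1}{49198} = 2 - - \frac{301810195}{24599} = 2 + \frac{301810195}{24599} = \frac{301859393}{24599} \approx 12271.0$)
$X{\left(- \frac{97}{-32} \right)} - T = \frac{1}{15 - \frac{97}{-32}} - \frac{301859393}{24599} = \frac{1}{15 - - \frac{97}{32}} - \frac{301859393}{24599} = \frac{1}{15 + \frac{97}{32}} - \frac{301859393}{24599} = \frac{1}{\frac{577}{32}} - \frac{301859393}{24599} = \frac{32}{577} - \frac{301859393}{24599} = - \frac{174172082593}{14193623}$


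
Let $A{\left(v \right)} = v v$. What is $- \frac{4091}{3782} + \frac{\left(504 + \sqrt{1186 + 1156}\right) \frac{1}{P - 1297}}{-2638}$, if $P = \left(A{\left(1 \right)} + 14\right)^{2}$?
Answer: $- \frac{722948753}{668453372} + \frac{\sqrt{2342}}{2827936} \approx -1.0815$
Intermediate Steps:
$A{\left(v \right)} = v^{2}$
$P = 225$ ($P = \left(1^{2} + 14\right)^{2} = \left(1 + 14\right)^{2} = 15^{2} = 225$)
$- \frac{4091}{3782} + \frac{\left(504 + \sqrt{1186 + 1156}\right) \frac{1}{P - 1297}}{-2638} = - \frac{4091}{3782} + \frac{\left(504 + \sqrt{1186 + 1156}\right) \frac{1}{225 - 1297}}{-2638} = \left(-4091\right) \frac{1}{3782} + \frac{504 + \sqrt{2342}}{-1072} \left(- \frac{1}{2638}\right) = - \frac{4091}{3782} + \left(504 + \sqrt{2342}\right) \left(- \frac{1}{1072}\right) \left(- \frac{1}{2638}\right) = - \frac{4091}{3782} + \left(- \frac{63}{134} - \frac{\sqrt{2342}}{1072}\right) \left(- \frac{1}{2638}\right) = - \frac{4091}{3782} + \left(\frac{63}{353492} + \frac{\sqrt{2342}}{2827936}\right) = - \frac{722948753}{668453372} + \frac{\sqrt{2342}}{2827936}$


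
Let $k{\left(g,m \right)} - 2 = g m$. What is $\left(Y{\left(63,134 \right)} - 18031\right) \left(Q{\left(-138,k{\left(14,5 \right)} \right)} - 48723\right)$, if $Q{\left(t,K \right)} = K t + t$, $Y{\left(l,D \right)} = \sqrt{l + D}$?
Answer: $1060168707 - 58797 \sqrt{197} \approx 1.0593 \cdot 10^{9}$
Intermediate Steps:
$k{\left(g,m \right)} = 2 + g m$
$Y{\left(l,D \right)} = \sqrt{D + l}$
$Q{\left(t,K \right)} = t + K t$
$\left(Y{\left(63,134 \right)} - 18031\right) \left(Q{\left(-138,k{\left(14,5 \right)} \right)} - 48723\right) = \left(\sqrt{134 + 63} - 18031\right) \left(- 138 \left(1 + \left(2 + 14 \cdot 5\right)\right) - 48723\right) = \left(\sqrt{197} - 18031\right) \left(- 138 \left(1 + \left(2 + 70\right)\right) - 48723\right) = \left(-18031 + \sqrt{197}\right) \left(- 138 \left(1 + 72\right) - 48723\right) = \left(-18031 + \sqrt{197}\right) \left(\left(-138\right) 73 - 48723\right) = \left(-18031 + \sqrt{197}\right) \left(-10074 - 48723\right) = \left(-18031 + \sqrt{197}\right) \left(-58797\right) = 1060168707 - 58797 \sqrt{197}$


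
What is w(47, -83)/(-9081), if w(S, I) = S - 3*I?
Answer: -296/9081 ≈ -0.032596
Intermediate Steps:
w(47, -83)/(-9081) = (47 - 3*(-83))/(-9081) = (47 + 249)*(-1/9081) = 296*(-1/9081) = -296/9081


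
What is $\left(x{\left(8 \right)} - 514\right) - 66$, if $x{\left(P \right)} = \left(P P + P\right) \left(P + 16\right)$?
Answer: $1148$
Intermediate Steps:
$x{\left(P \right)} = \left(16 + P\right) \left(P + P^{2}\right)$ ($x{\left(P \right)} = \left(P^{2} + P\right) \left(16 + P\right) = \left(P + P^{2}\right) \left(16 + P\right) = \left(16 + P\right) \left(P + P^{2}\right)$)
$\left(x{\left(8 \right)} - 514\right) - 66 = \left(8 \left(16 + 8^{2} + 17 \cdot 8\right) - 514\right) - 66 = \left(8 \left(16 + 64 + 136\right) - 514\right) - 66 = \left(8 \cdot 216 - 514\right) - 66 = \left(1728 - 514\right) - 66 = 1214 - 66 = 1148$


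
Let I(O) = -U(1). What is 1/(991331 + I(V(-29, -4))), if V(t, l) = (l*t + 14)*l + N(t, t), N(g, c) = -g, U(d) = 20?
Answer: 1/991311 ≈ 1.0088e-6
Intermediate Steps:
V(t, l) = -t + l*(14 + l*t) (V(t, l) = (l*t + 14)*l - t = (14 + l*t)*l - t = l*(14 + l*t) - t = -t + l*(14 + l*t))
I(O) = -20 (I(O) = -1*20 = -20)
1/(991331 + I(V(-29, -4))) = 1/(991331 - 20) = 1/991311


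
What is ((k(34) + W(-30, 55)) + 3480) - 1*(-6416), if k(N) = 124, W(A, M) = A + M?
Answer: 10045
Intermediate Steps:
((k(34) + W(-30, 55)) + 3480) - 1*(-6416) = ((124 + (-30 + 55)) + 3480) - 1*(-6416) = ((124 + 25) + 3480) + 6416 = (149 + 3480) + 6416 = 3629 + 6416 = 10045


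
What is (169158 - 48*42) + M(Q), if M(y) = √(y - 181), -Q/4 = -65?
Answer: 167142 + √79 ≈ 1.6715e+5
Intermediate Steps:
Q = 260 (Q = -4*(-65) = 260)
M(y) = √(-181 + y)
(169158 - 48*42) + M(Q) = (169158 - 48*42) + √(-181 + 260) = (169158 - 2016) + √79 = 167142 + √79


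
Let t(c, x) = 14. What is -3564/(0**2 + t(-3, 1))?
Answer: -1782/7 ≈ -254.57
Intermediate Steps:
-3564/(0**2 + t(-3, 1)) = -3564/(0**2 + 14) = -3564/(0 + 14) = -3564/14 = (1/14)*(-3564) = -1782/7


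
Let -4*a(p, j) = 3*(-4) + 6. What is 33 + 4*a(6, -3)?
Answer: 39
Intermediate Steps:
a(p, j) = 3/2 (a(p, j) = -(3*(-4) + 6)/4 = -(-12 + 6)/4 = -1/4*(-6) = 3/2)
33 + 4*a(6, -3) = 33 + 4*(3/2) = 33 + 6 = 39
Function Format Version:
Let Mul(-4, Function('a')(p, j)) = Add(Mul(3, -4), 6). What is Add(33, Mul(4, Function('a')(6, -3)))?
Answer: 39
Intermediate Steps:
Function('a')(p, j) = Rational(3, 2) (Function('a')(p, j) = Mul(Rational(-1, 4), Add(Mul(3, -4), 6)) = Mul(Rational(-1, 4), Add(-12, 6)) = Mul(Rational(-1, 4), -6) = Rational(3, 2))
Add(33, Mul(4, Function('a')(6, -3))) = Add(33, Mul(4, Rational(3, 2))) = Add(33, 6) = 39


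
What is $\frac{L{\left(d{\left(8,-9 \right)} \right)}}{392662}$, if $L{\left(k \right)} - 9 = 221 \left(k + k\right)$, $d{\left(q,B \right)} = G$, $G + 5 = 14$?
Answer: $\frac{3987}{392662} \approx 0.010154$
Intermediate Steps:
$G = 9$ ($G = -5 + 14 = 9$)
$d{\left(q,B \right)} = 9$
$L{\left(k \right)} = 9 + 442 k$ ($L{\left(k \right)} = 9 + 221 \left(k + k\right) = 9 + 221 \cdot 2 k = 9 + 442 k$)
$\frac{L{\left(d{\left(8,-9 \right)} \right)}}{392662} = \frac{9 + 442 \cdot 9}{392662} = \left(9 + 3978\right) \frac{1}{392662} = 3987 \cdot \frac{1}{392662} = \frac{3987}{392662}$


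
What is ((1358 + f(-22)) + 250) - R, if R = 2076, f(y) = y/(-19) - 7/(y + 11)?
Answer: -97437/209 ≈ -466.21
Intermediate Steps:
f(y) = -7/(11 + y) - y/19 (f(y) = y*(-1/19) - 7/(11 + y) = -y/19 - 7/(11 + y) = -7/(11 + y) - y/19)
((1358 + f(-22)) + 250) - R = ((1358 + (-133 - 1*(-22)² - 11*(-22))/(19*(11 - 22))) + 250) - 1*2076 = ((1358 + (1/19)*(-133 - 1*484 + 242)/(-11)) + 250) - 2076 = ((1358 + (1/19)*(-1/11)*(-133 - 484 + 242)) + 250) - 2076 = ((1358 + (1/19)*(-1/11)*(-375)) + 250) - 2076 = ((1358 + 375/209) + 250) - 2076 = (284197/209 + 250) - 2076 = 336447/209 - 2076 = -97437/209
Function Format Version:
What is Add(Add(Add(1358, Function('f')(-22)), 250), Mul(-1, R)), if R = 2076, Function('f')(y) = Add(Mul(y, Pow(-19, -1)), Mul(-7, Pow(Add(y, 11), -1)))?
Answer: Rational(-97437, 209) ≈ -466.21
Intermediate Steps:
Function('f')(y) = Add(Mul(-7, Pow(Add(11, y), -1)), Mul(Rational(-1, 19), y)) (Function('f')(y) = Add(Mul(y, Rational(-1, 19)), Mul(-7, Pow(Add(11, y), -1))) = Add(Mul(Rational(-1, 19), y), Mul(-7, Pow(Add(11, y), -1))) = Add(Mul(-7, Pow(Add(11, y), -1)), Mul(Rational(-1, 19), y)))
Add(Add(Add(1358, Function('f')(-22)), 250), Mul(-1, R)) = Add(Add(Add(1358, Mul(Rational(1, 19), Pow(Add(11, -22), -1), Add(-133, Mul(-1, Pow(-22, 2)), Mul(-11, -22)))), 250), Mul(-1, 2076)) = Add(Add(Add(1358, Mul(Rational(1, 19), Pow(-11, -1), Add(-133, Mul(-1, 484), 242))), 250), -2076) = Add(Add(Add(1358, Mul(Rational(1, 19), Rational(-1, 11), Add(-133, -484, 242))), 250), -2076) = Add(Add(Add(1358, Mul(Rational(1, 19), Rational(-1, 11), -375)), 250), -2076) = Add(Add(Add(1358, Rational(375, 209)), 250), -2076) = Add(Add(Rational(284197, 209), 250), -2076) = Add(Rational(336447, 209), -2076) = Rational(-97437, 209)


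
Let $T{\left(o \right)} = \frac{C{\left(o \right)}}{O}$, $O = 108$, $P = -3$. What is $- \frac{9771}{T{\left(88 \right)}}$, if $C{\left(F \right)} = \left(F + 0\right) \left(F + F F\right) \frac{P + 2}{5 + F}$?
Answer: $\frac{24534981}{172304} \approx 142.39$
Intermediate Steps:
$C{\left(F \right)} = - \frac{F \left(F + F^{2}\right)}{5 + F}$ ($C{\left(F \right)} = \left(F + 0\right) \left(F + F F\right) \frac{-3 + 2}{5 + F} = F \left(F + F^{2}\right) \left(- \frac{1}{5 + F}\right) = - \frac{F \left(F + F^{2}\right)}{5 + F}$)
$T{\left(o \right)} = \frac{o^{2} \left(-1 - o\right)}{108 \left(5 + o\right)}$ ($T{\left(o \right)} = \frac{o^{2} \frac{1}{5 + o} \left(-1 - o\right)}{108} = \frac{o^{2} \left(-1 - o\right)}{5 + o} \frac{1}{108} = \frac{o^{2} \left(-1 - o\right)}{108 \left(5 + o\right)}$)
$- \frac{9771}{T{\left(88 \right)}} = - \frac{9771}{\frac{1}{108} \cdot 88^{2} \frac{1}{5 + 88} \left(-1 - 88\right)} = - \frac{9771}{\frac{1}{108} \cdot 7744 \cdot \frac{1}{93} \left(-1 - 88\right)} = - \frac{9771}{\frac{1}{108} \cdot 7744 \cdot \frac{1}{93} \left(-89\right)} = - \frac{9771}{- \frac{172304}{2511}} = \left(-9771\right) \left(- \frac{2511}{172304}\right) = \frac{24534981}{172304}$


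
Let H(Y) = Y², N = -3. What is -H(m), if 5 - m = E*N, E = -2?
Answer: -1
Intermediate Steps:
m = -1 (m = 5 - (-2)*(-3) = 5 - 1*6 = 5 - 6 = -1)
-H(m) = -1*(-1)² = -1*1 = -1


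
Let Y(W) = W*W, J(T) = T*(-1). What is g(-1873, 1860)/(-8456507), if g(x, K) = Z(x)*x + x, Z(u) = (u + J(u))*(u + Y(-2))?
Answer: 1873/8456507 ≈ 0.00022149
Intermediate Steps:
J(T) = -T
Y(W) = W²
Z(u) = 0 (Z(u) = (u - u)*(u + (-2)²) = 0*(u + 4) = 0*(4 + u) = 0)
g(x, K) = x (g(x, K) = 0*x + x = 0 + x = x)
g(-1873, 1860)/(-8456507) = -1873/(-8456507) = -1873*(-1/8456507) = 1873/8456507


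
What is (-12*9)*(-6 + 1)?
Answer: 540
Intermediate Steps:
(-12*9)*(-6 + 1) = -108*(-5) = 540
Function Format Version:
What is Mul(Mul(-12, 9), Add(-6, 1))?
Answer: 540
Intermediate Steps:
Mul(Mul(-12, 9), Add(-6, 1)) = Mul(-108, -5) = 540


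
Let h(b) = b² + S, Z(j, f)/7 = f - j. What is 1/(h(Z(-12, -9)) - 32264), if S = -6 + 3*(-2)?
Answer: -1/31835 ≈ -3.1412e-5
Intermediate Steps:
Z(j, f) = -7*j + 7*f (Z(j, f) = 7*(f - j) = -7*j + 7*f)
S = -12 (S = -6 - 6 = -12)
h(b) = -12 + b² (h(b) = b² - 12 = -12 + b²)
1/(h(Z(-12, -9)) - 32264) = 1/((-12 + (-7*(-12) + 7*(-9))²) - 32264) = 1/((-12 + (84 - 63)²) - 32264) = 1/((-12 + 21²) - 32264) = 1/((-12 + 441) - 32264) = 1/(429 - 32264) = 1/(-31835) = -1/31835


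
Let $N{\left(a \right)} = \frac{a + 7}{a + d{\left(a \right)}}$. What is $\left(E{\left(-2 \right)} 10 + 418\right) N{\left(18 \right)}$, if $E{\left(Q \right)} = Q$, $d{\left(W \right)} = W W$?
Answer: $\frac{4975}{171} \approx 29.094$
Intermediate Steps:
$d{\left(W \right)} = W^{2}$
$N{\left(a \right)} = \frac{7 + a}{a + a^{2}}$ ($N{\left(a \right)} = \frac{a + 7}{a + a^{2}} = \frac{7 + a}{a + a^{2}}$)
$\left(E{\left(-2 \right)} 10 + 418\right) N{\left(18 \right)} = \left(\left(-2\right) 10 + 418\right) \frac{7 + 18}{18 \left(1 + 18\right)} = \left(-20 + 418\right) \frac{1}{18} \cdot \frac{1}{19} \cdot 25 = 398 \cdot \frac{1}{18} \cdot \frac{1}{19} \cdot 25 = 398 \cdot \frac{25}{342} = \frac{4975}{171}$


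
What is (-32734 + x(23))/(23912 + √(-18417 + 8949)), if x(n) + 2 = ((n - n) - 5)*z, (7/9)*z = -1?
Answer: -195657378/142948303 + 687321*I*√263/2001276242 ≈ -1.3687 + 0.0055697*I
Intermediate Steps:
z = -9/7 (z = (9/7)*(-1) = -9/7 ≈ -1.2857)
x(n) = 31/7 (x(n) = -2 + ((n - n) - 5)*(-9/7) = -2 + (0 - 5)*(-9/7) = -2 - 5*(-9/7) = -2 + 45/7 = 31/7)
(-32734 + x(23))/(23912 + √(-18417 + 8949)) = (-32734 + 31/7)/(23912 + √(-18417 + 8949)) = -229107/(7*(23912 + √(-9468))) = -229107/(7*(23912 + 6*I*√263))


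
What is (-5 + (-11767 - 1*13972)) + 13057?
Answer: -12687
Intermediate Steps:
(-5 + (-11767 - 1*13972)) + 13057 = (-5 + (-11767 - 13972)) + 13057 = (-5 - 25739) + 13057 = -25744 + 13057 = -12687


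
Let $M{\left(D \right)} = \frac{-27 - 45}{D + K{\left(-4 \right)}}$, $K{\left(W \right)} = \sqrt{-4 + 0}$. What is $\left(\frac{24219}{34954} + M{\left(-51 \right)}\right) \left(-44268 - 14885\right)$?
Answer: $- \frac{11324343959199}{91055170} - \frac{8518032 i}{2605} \approx -1.2437 \cdot 10^{5} - 3269.9 i$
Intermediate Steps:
$K{\left(W \right)} = 2 i$ ($K{\left(W \right)} = \sqrt{-4} = 2 i$)
$M{\left(D \right)} = - \frac{72}{D + 2 i}$ ($M{\left(D \right)} = \frac{-27 - 45}{D + 2 i} = - \frac{72}{D + 2 i}$)
$\left(\frac{24219}{34954} + M{\left(-51 \right)}\right) \left(-44268 - 14885\right) = \left(\frac{24219}{34954} - \frac{72}{-51 + 2 i}\right) \left(-44268 - 14885\right) = \left(24219 \cdot \frac{1}{34954} - 72 \frac{-51 - 2 i}{2605}\right) \left(-59153\right) = \left(\frac{24219}{34954} - \frac{72 \left(-51 - 2 i\right)}{2605}\right) \left(-59153\right) = - \frac{1432626507}{34954} + \frac{4259016 \left(-51 - 2 i\right)}{2605}$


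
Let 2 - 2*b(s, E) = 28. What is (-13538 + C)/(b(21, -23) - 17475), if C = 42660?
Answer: -14561/8744 ≈ -1.6653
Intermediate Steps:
b(s, E) = -13 (b(s, E) = 1 - ½*28 = 1 - 14 = -13)
(-13538 + C)/(b(21, -23) - 17475) = (-13538 + 42660)/(-13 - 17475) = 29122/(-17488) = 29122*(-1/17488) = -14561/8744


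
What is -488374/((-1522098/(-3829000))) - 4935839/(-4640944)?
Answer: -4339241862774376889/3531985790256 ≈ -1.2286e+6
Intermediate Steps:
-488374/((-1522098/(-3829000))) - 4935839/(-4640944) = -488374/((-1522098*(-1/3829000))) - 4935839*(-1/4640944) = -488374/761049/1914500 + 4935839/4640944 = -488374*1914500/761049 + 4935839/4640944 = -934992023000/761049 + 4935839/4640944 = -4339241862774376889/3531985790256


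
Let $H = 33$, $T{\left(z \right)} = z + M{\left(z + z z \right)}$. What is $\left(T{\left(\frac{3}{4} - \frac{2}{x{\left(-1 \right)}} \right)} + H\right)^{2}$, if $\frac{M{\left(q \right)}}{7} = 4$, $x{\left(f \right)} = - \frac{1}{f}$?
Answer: $\frac{57121}{16} \approx 3570.1$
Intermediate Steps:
$M{\left(q \right)} = 28$ ($M{\left(q \right)} = 7 \cdot 4 = 28$)
$T{\left(z \right)} = 28 + z$ ($T{\left(z \right)} = z + 28 = 28 + z$)
$\left(T{\left(\frac{3}{4} - \frac{2}{x{\left(-1 \right)}} \right)} + H\right)^{2} = \left(\left(28 + \left(\frac{3}{4} - \frac{2}{\left(-1\right) \frac{1}{-1}}\right)\right) + 33\right)^{2} = \left(\left(28 + \left(3 \cdot \frac{1}{4} - \frac{2}{\left(-1\right) \left(-1\right)}\right)\right) + 33\right)^{2} = \left(\left(28 + \left(\frac{3}{4} - \frac{2}{1}\right)\right) + 33\right)^{2} = \left(\left(28 + \left(\frac{3}{4} - 2\right)\right) + 33\right)^{2} = \left(\left(28 - \frac{5}{4}\right) + 33\right)^{2} = \left(\frac{107}{4} + 33\right)^{2} = \left(\frac{239}{4}\right)^{2} = \frac{57121}{16}$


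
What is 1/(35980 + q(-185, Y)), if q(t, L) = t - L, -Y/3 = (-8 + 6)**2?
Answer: 1/35807 ≈ 2.7928e-5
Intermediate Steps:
Y = -12 (Y = -3*(-8 + 6)**2 = -3*(-2)**2 = -3*4 = -12)
1/(35980 + q(-185, Y)) = 1/(35980 + (-185 - 1*(-12))) = 1/(35980 + (-185 + 12)) = 1/(35980 - 173) = 1/35807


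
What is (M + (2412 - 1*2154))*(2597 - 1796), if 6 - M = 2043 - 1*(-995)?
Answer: -2221974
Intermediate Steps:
M = -3032 (M = 6 - (2043 - 1*(-995)) = 6 - (2043 + 995) = 6 - 1*3038 = 6 - 3038 = -3032)
(M + (2412 - 1*2154))*(2597 - 1796) = (-3032 + (2412 - 1*2154))*(2597 - 1796) = (-3032 + (2412 - 2154))*801 = (-3032 + 258)*801 = -2774*801 = -2221974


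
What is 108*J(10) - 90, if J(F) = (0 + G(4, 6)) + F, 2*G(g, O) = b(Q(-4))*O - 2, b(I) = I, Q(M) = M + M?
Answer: -1710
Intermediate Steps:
Q(M) = 2*M
G(g, O) = -1 - 4*O (G(g, O) = ((2*(-4))*O - 2)/2 = (-8*O - 2)/2 = (-2 - 8*O)/2 = -1 - 4*O)
J(F) = -25 + F (J(F) = (0 + (-1 - 4*6)) + F = (0 + (-1 - 24)) + F = (0 - 25) + F = -25 + F)
108*J(10) - 90 = 108*(-25 + 10) - 90 = 108*(-15) - 90 = -1620 - 90 = -1710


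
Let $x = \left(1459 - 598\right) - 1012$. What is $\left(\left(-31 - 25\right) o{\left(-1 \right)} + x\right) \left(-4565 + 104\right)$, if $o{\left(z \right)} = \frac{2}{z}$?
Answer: $173979$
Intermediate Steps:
$x = -151$ ($x = 861 - 1012 = -151$)
$\left(\left(-31 - 25\right) o{\left(-1 \right)} + x\right) \left(-4565 + 104\right) = \left(\left(-31 - 25\right) \frac{2}{-1} - 151\right) \left(-4565 + 104\right) = \left(- 56 \cdot 2 \left(-1\right) - 151\right) \left(-4461\right) = \left(\left(-56\right) \left(-2\right) - 151\right) \left(-4461\right) = \left(112 - 151\right) \left(-4461\right) = \left(-39\right) \left(-4461\right) = 173979$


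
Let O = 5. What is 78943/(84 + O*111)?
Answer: 78943/639 ≈ 123.54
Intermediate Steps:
78943/(84 + O*111) = 78943/(84 + 5*111) = 78943/(84 + 555) = 78943/639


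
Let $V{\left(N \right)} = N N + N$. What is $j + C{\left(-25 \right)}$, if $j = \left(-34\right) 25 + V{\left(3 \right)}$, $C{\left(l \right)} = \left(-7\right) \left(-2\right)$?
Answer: $-824$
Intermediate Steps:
$V{\left(N \right)} = N + N^{2}$ ($V{\left(N \right)} = N^{2} + N = N + N^{2}$)
$C{\left(l \right)} = 14$
$j = -838$ ($j = \left(-34\right) 25 + 3 \left(1 + 3\right) = -850 + 3 \cdot 4 = -850 + 12 = -838$)
$j + C{\left(-25 \right)} = -838 + 14 = -824$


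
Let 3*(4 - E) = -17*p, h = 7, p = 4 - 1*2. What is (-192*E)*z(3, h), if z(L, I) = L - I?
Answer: 11776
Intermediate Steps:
p = 2 (p = 4 - 2 = 2)
E = 46/3 (E = 4 - (-17)*2/3 = 4 - ⅓*(-34) = 4 + 34/3 = 46/3 ≈ 15.333)
(-192*E)*z(3, h) = (-192*46/3)*(3 - 1*7) = -2944*(3 - 7) = -2944*(-4) = 11776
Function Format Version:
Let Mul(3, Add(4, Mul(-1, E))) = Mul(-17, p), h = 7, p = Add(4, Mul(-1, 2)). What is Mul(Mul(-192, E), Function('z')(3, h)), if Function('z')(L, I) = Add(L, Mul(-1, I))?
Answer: 11776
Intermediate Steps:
p = 2 (p = Add(4, -2) = 2)
E = Rational(46, 3) (E = Add(4, Mul(Rational(-1, 3), Mul(-17, 2))) = Add(4, Mul(Rational(-1, 3), -34)) = Add(4, Rational(34, 3)) = Rational(46, 3) ≈ 15.333)
Mul(Mul(-192, E), Function('z')(3, h)) = Mul(Mul(-192, Rational(46, 3)), Add(3, Mul(-1, 7))) = Mul(-2944, Add(3, -7)) = Mul(-2944, -4) = 11776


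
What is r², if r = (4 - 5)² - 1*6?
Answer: 25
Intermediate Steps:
r = -5 (r = (-1)² - 6 = 1 - 6 = -5)
r² = (-5)² = 25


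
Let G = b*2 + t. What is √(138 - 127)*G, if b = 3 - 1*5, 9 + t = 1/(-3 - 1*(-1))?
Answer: -27*√11/2 ≈ -44.774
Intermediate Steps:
t = -19/2 (t = -9 + 1/(-3 - 1*(-1)) = -9 + 1/(-3 + 1) = -9 + 1/(-2) = -9 - ½ = -19/2 ≈ -9.5000)
b = -2 (b = 3 - 5 = -2)
G = -27/2 (G = -2*2 - 19/2 = -4 - 19/2 = -27/2 ≈ -13.500)
√(138 - 127)*G = √(138 - 127)*(-27/2) = √11*(-27/2) = -27*√11/2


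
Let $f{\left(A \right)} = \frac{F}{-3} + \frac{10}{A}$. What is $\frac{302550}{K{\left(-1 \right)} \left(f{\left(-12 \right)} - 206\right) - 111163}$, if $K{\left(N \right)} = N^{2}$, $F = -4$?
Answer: $- \frac{605100}{222737} \approx -2.7167$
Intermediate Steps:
$f{\left(A \right)} = \frac{4}{3} + \frac{10}{A}$ ($f{\left(A \right)} = - \frac{4}{-3} + \frac{10}{A} = \left(-4\right) \left(- \frac{1}{3}\right) + \frac{10}{A} = \frac{4}{3} + \frac{10}{A}$)
$\frac{302550}{K{\left(-1 \right)} \left(f{\left(-12 \right)} - 206\right) - 111163} = \frac{302550}{\left(-1\right)^{2} \left(\left(\frac{4}{3} + \frac{10}{-12}\right) - 206\right) - 111163} = \frac{302550}{1 \left(\left(\frac{4}{3} + 10 \left(- \frac{1}{12}\right)\right) - 206\right) - 111163} = \frac{302550}{1 \left(\left(\frac{4}{3} - \frac{5}{6}\right) - 206\right) - 111163} = \frac{302550}{1 \left(\frac{1}{2} - 206\right) - 111163} = \frac{302550}{1 \left(- \frac{411}{2}\right) - 111163} = \frac{302550}{- \frac{411}{2} - 111163} = \frac{302550}{- \frac{222737}{2}} = 302550 \left(- \frac{2}{222737}\right) = - \frac{605100}{222737}$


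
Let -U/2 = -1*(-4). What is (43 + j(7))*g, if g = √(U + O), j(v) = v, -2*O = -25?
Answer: 75*√2 ≈ 106.07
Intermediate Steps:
O = 25/2 (O = -½*(-25) = 25/2 ≈ 12.500)
U = -8 (U = -(-2)*(-4) = -2*4 = -8)
g = 3*√2/2 (g = √(-8 + 25/2) = √(9/2) = 3*√2/2 ≈ 2.1213)
(43 + j(7))*g = (43 + 7)*(3*√2/2) = 50*(3*√2/2) = 75*√2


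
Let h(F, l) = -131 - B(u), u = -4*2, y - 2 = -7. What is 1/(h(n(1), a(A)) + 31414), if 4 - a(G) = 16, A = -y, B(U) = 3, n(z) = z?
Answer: 1/31280 ≈ 3.1969e-5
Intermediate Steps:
y = -5 (y = 2 - 7 = -5)
u = -8
A = 5 (A = -1*(-5) = 5)
a(G) = -12 (a(G) = 4 - 1*16 = 4 - 16 = -12)
h(F, l) = -134 (h(F, l) = -131 - 1*3 = -131 - 3 = -134)
1/(h(n(1), a(A)) + 31414) = 1/(-134 + 31414) = 1/31280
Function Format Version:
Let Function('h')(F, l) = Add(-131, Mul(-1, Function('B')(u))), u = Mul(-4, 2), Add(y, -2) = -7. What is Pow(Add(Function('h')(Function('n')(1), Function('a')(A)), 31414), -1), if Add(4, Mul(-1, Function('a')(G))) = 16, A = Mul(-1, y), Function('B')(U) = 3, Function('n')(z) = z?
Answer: Rational(1, 31280) ≈ 3.1969e-5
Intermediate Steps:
y = -5 (y = Add(2, -7) = -5)
u = -8
A = 5 (A = Mul(-1, -5) = 5)
Function('a')(G) = -12 (Function('a')(G) = Add(4, Mul(-1, 16)) = Add(4, -16) = -12)
Function('h')(F, l) = -134 (Function('h')(F, l) = Add(-131, Mul(-1, 3)) = Add(-131, -3) = -134)
Pow(Add(Function('h')(Function('n')(1), Function('a')(A)), 31414), -1) = Pow(Add(-134, 31414), -1) = Pow(31280, -1) = Rational(1, 31280)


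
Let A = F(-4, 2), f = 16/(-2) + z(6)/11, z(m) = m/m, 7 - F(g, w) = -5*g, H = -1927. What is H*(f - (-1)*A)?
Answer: 443210/11 ≈ 40292.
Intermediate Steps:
F(g, w) = 7 + 5*g (F(g, w) = 7 - (-5)*g = 7 + 5*g)
z(m) = 1
f = -87/11 (f = 16/(-2) + 1/11 = 16*(-½) + 1*(1/11) = -8 + 1/11 = -87/11 ≈ -7.9091)
A = -13 (A = 7 + 5*(-4) = 7 - 20 = -13)
H*(f - (-1)*A) = -1927*(-87/11 - (-1)*(-13)) = -1927*(-87/11 - 1*13) = -1927*(-87/11 - 13) = -1927*(-230/11) = 443210/11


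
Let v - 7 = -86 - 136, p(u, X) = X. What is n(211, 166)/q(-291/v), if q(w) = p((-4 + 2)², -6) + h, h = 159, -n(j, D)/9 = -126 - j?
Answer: 337/17 ≈ 19.824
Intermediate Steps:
n(j, D) = 1134 + 9*j (n(j, D) = -9*(-126 - j) = 1134 + 9*j)
v = -215 (v = 7 + (-86 - 136) = 7 - 222 = -215)
q(w) = 153 (q(w) = -6 + 159 = 153)
n(211, 166)/q(-291/v) = (1134 + 9*211)/153 = (1134 + 1899)*(1/153) = 3033*(1/153) = 337/17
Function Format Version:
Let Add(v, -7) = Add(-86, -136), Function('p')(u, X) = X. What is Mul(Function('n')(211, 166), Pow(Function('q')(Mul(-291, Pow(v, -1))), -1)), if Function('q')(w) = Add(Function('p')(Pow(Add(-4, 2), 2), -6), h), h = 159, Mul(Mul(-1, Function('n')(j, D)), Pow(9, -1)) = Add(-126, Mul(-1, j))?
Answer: Rational(337, 17) ≈ 19.824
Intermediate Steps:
Function('n')(j, D) = Add(1134, Mul(9, j)) (Function('n')(j, D) = Mul(-9, Add(-126, Mul(-1, j))) = Add(1134, Mul(9, j)))
v = -215 (v = Add(7, Add(-86, -136)) = Add(7, -222) = -215)
Function('q')(w) = 153 (Function('q')(w) = Add(-6, 159) = 153)
Mul(Function('n')(211, 166), Pow(Function('q')(Mul(-291, Pow(v, -1))), -1)) = Mul(Add(1134, Mul(9, 211)), Pow(153, -1)) = Mul(Add(1134, 1899), Rational(1, 153)) = Mul(3033, Rational(1, 153)) = Rational(337, 17)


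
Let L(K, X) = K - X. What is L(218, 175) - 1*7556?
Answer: -7513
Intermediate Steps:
L(218, 175) - 1*7556 = (218 - 1*175) - 1*7556 = (218 - 175) - 7556 = 43 - 7556 = -7513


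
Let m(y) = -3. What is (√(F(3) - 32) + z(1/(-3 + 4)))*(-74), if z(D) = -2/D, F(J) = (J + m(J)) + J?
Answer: 148 - 74*I*√29 ≈ 148.0 - 398.5*I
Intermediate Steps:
F(J) = -3 + 2*J (F(J) = (J - 3) + J = (-3 + J) + J = -3 + 2*J)
(√(F(3) - 32) + z(1/(-3 + 4)))*(-74) = (√((-3 + 2*3) - 32) - 2/(1/(-3 + 4)))*(-74) = (√((-3 + 6) - 32) - 2/(1/1))*(-74) = (√(3 - 32) - 2/1)*(-74) = (√(-29) - 2*1)*(-74) = (I*√29 - 2)*(-74) = (-2 + I*√29)*(-74) = 148 - 74*I*√29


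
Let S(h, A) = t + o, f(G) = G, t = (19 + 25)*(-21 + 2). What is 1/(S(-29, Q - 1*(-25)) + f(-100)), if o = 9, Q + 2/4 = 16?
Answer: -1/927 ≈ -0.0010787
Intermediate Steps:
Q = 31/2 (Q = -½ + 16 = 31/2 ≈ 15.500)
t = -836 (t = 44*(-19) = -836)
S(h, A) = -827 (S(h, A) = -836 + 9 = -827)
1/(S(-29, Q - 1*(-25)) + f(-100)) = 1/(-827 - 100) = 1/(-927) = -1/927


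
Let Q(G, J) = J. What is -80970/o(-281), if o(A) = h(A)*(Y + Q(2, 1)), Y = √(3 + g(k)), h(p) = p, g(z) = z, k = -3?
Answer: 80970/281 ≈ 288.15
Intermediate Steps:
Y = 0 (Y = √(3 - 3) = √0 = 0)
o(A) = A (o(A) = A*(0 + 1) = A*1 = A)
-80970/o(-281) = -80970/(-281) = -80970*(-1/281) = 80970/281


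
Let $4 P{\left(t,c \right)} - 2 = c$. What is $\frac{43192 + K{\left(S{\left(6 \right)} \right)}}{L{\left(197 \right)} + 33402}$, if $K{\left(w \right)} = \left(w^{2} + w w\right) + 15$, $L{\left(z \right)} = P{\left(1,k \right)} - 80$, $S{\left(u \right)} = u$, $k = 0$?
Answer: $\frac{86558}{66645} \approx 1.2988$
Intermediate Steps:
$P{\left(t,c \right)} = \frac{1}{2} + \frac{c}{4}$
$L{\left(z \right)} = - \frac{159}{2}$ ($L{\left(z \right)} = \left(\frac{1}{2} + \frac{1}{4} \cdot 0\right) - 80 = \left(\frac{1}{2} + 0\right) - 80 = \frac{1}{2} - 80 = - \frac{159}{2}$)
$K{\left(w \right)} = 15 + 2 w^{2}$ ($K{\left(w \right)} = \left(w^{2} + w^{2}\right) + 15 = 2 w^{2} + 15 = 15 + 2 w^{2}$)
$\frac{43192 + K{\left(S{\left(6 \right)} \right)}}{L{\left(197 \right)} + 33402} = \frac{43192 + \left(15 + 2 \cdot 6^{2}\right)}{- \frac{159}{2} + 33402} = \frac{43192 + \left(15 + 2 \cdot 36\right)}{\frac{66645}{2}} = \left(43192 + \left(15 + 72\right)\right) \frac{2}{66645} = \left(43192 + 87\right) \frac{2}{66645} = 43279 \cdot \frac{2}{66645} = \frac{86558}{66645}$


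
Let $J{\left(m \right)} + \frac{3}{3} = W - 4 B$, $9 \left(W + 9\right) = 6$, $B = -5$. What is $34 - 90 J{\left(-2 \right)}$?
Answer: $-926$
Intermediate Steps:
$W = - \frac{25}{3}$ ($W = -9 + \frac{1}{9} \cdot 6 = -9 + \frac{2}{3} = - \frac{25}{3} \approx -8.3333$)
$J{\left(m \right)} = \frac{32}{3}$ ($J{\left(m \right)} = -1 - - \frac{35}{3} = -1 + \left(- \frac{25}{3} + 20\right) = -1 + \frac{35}{3} = \frac{32}{3}$)
$34 - 90 J{\left(-2 \right)} = 34 - 960 = -926$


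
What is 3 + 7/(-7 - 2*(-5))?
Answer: 16/3 ≈ 5.3333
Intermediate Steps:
3 + 7/(-7 - 2*(-5)) = 3 + 7/(-7 + 10) = 3 + 7/3 = 16/3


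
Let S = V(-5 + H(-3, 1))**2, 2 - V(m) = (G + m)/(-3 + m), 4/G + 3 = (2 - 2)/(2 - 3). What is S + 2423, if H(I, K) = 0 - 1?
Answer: 1767391/729 ≈ 2424.4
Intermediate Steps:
G = -4/3 (G = 4/(-3 + (2 - 2)/(2 - 3)) = 4/(-3 + 0/(-1)) = 4/(-3 + 0*(-1)) = 4/(-3 + 0) = 4/(-3) = 4*(-1/3) = -4/3 ≈ -1.3333)
H(I, K) = -1
V(m) = 2 - (-4/3 + m)/(-3 + m)
S = 1024/729 (S = ((-14/3 + (-5 - 1))/(-3 + (-5 - 1)))**2 = ((-14/3 - 6)/(-3 - 6))**2 = (-32/3/(-9))**2 = (-1/9*(-32/3))**2 = (32/27)**2 = 1024/729 ≈ 1.4047)
S + 2423 = 1024/729 + 2423 = 1767391/729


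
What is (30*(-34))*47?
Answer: -47940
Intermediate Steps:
(30*(-34))*47 = -1020*47 = -47940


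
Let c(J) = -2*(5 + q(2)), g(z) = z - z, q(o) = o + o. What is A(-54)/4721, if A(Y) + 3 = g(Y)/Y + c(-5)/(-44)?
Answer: -57/103862 ≈ -0.00054881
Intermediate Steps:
q(o) = 2*o
g(z) = 0
c(J) = -18 (c(J) = -2*(5 + 2*2) = -2*(5 + 4) = -2*9 = -18)
A(Y) = -57/22 (A(Y) = -3 + (0/Y - 18/(-44)) = -3 + (0 - 18*(-1/44)) = -3 + (0 + 9/22) = -3 + 9/22 = -57/22)
A(-54)/4721 = -57/22/4721 = -57/22*1/4721 = -57/103862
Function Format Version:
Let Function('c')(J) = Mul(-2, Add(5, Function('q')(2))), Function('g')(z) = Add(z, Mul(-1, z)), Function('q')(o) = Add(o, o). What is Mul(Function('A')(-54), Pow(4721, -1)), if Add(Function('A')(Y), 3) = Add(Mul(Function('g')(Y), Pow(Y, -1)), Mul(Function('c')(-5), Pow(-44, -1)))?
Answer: Rational(-57, 103862) ≈ -0.00054881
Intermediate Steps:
Function('q')(o) = Mul(2, o)
Function('g')(z) = 0
Function('c')(J) = -18 (Function('c')(J) = Mul(-2, Add(5, Mul(2, 2))) = Mul(-2, Add(5, 4)) = Mul(-2, 9) = -18)
Function('A')(Y) = Rational(-57, 22) (Function('A')(Y) = Add(-3, Add(Mul(0, Pow(Y, -1)), Mul(-18, Pow(-44, -1)))) = Add(-3, Add(0, Mul(-18, Rational(-1, 44)))) = Add(-3, Add(0, Rational(9, 22))) = Add(-3, Rational(9, 22)) = Rational(-57, 22))
Mul(Function('A')(-54), Pow(4721, -1)) = Mul(Rational(-57, 22), Pow(4721, -1)) = Mul(Rational(-57, 22), Rational(1, 4721)) = Rational(-57, 103862)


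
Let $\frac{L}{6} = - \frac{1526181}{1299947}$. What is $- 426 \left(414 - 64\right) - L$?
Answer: $- \frac{193812940614}{1299947} \approx -1.4909 \cdot 10^{5}$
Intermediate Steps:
$L = - \frac{9157086}{1299947}$ ($L = 6 \left(- \frac{1526181}{1299947}\right) = - \frac{9157086}{1299947} \approx -7.0442$)
$- 426 \left(414 - 64\right) - L = - 426 \left(414 - 64\right) - - \frac{9157086}{1299947} = \left(-426\right) 350 + \frac{9157086}{1299947} = -149100 + \frac{9157086}{1299947} = - \frac{193812940614}{1299947}$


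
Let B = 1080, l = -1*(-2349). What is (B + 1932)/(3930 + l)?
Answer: 1004/2093 ≈ 0.47969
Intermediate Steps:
l = 2349
(B + 1932)/(3930 + l) = (1080 + 1932)/(3930 + 2349) = 3012/6279 = 3012*(1/6279) = 1004/2093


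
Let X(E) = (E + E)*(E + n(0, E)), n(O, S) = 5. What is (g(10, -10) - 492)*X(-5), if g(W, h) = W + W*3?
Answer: 0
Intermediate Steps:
X(E) = 2*E*(5 + E) (X(E) = (E + E)*(E + 5) = (2*E)*(5 + E) = 2*E*(5 + E))
g(W, h) = 4*W (g(W, h) = W + 3*W = 4*W)
(g(10, -10) - 492)*X(-5) = (4*10 - 492)*(2*(-5)*(5 - 5)) = (40 - 492)*(2*(-5)*0) = -452*0 = 0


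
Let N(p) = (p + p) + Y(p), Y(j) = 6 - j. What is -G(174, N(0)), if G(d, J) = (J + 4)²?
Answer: -100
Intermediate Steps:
N(p) = 6 + p (N(p) = (p + p) + (6 - p) = 2*p + (6 - p) = 6 + p)
G(d, J) = (4 + J)²
-G(174, N(0)) = -(4 + (6 + 0))² = -(4 + 6)² = -1*10² = -1*100 = -100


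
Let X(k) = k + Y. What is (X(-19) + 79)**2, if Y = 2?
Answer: 3844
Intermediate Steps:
X(k) = 2 + k (X(k) = k + 2 = 2 + k)
(X(-19) + 79)**2 = ((2 - 19) + 79)**2 = (-17 + 79)**2 = 62**2 = 3844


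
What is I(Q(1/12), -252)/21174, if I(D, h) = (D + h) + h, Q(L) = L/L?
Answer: -503/21174 ≈ -0.023756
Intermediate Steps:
Q(L) = 1
I(D, h) = D + 2*h
I(Q(1/12), -252)/21174 = (1 + 2*(-252))/21174 = (1 - 504)*(1/21174) = -503*1/21174 = -503/21174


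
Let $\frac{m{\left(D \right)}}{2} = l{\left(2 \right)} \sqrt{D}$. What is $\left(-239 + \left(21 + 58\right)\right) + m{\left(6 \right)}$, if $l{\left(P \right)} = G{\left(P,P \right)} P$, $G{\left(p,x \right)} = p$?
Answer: $-160 + 8 \sqrt{6} \approx -140.4$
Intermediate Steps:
$l{\left(P \right)} = P^{2}$ ($l{\left(P \right)} = P P = P^{2}$)
$m{\left(D \right)} = 8 \sqrt{D}$ ($m{\left(D \right)} = 2 \cdot 2^{2} \sqrt{D} = 2 \cdot 4 \sqrt{D} = 8 \sqrt{D}$)
$\left(-239 + \left(21 + 58\right)\right) + m{\left(6 \right)} = \left(-239 + \left(21 + 58\right)\right) + 8 \sqrt{6} = \left(-239 + 79\right) + 8 \sqrt{6} = -160 + 8 \sqrt{6}$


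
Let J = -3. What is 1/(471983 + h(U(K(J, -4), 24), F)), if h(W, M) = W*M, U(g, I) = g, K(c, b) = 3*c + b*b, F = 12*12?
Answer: 1/472991 ≈ 2.1142e-6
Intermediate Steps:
F = 144
K(c, b) = b**2 + 3*c (K(c, b) = 3*c + b**2 = b**2 + 3*c)
h(W, M) = M*W
1/(471983 + h(U(K(J, -4), 24), F)) = 1/(471983 + 144*((-4)**2 + 3*(-3))) = 1/(471983 + 144*(16 - 9)) = 1/(471983 + 144*7) = 1/(471983 + 1008) = 1/472991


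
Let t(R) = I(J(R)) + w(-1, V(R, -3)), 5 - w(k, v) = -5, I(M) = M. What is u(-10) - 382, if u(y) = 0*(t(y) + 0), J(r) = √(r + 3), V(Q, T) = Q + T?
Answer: -382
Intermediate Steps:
J(r) = √(3 + r)
w(k, v) = 10 (w(k, v) = 5 - 1*(-5) = 5 + 5 = 10)
t(R) = 10 + √(3 + R) (t(R) = √(3 + R) + 10 = 10 + √(3 + R))
u(y) = 0 (u(y) = 0*((10 + √(3 + y)) + 0) = 0*(10 + √(3 + y)) = 0)
u(-10) - 382 = 0 - 382 = -382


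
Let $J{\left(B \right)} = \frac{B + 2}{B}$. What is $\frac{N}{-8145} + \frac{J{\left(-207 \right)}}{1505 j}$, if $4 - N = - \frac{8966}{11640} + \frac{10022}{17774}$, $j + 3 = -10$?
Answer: $- \frac{21499858349939}{37914640058540700} \approx -0.00056706$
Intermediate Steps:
$j = -13$ ($j = -3 - 10 = -13$)
$J{\left(B \right)} = \frac{2 + B}{B}$
$N = \frac{217565761}{51722340}$ ($N = 4 - \left(- \frac{8966}{11640} + \frac{10022}{17774}\right) = 4 - \left(\left(-8966\right) \frac{1}{11640} + 10022 \cdot \frac{1}{17774}\right) = 4 - \left(- \frac{4483}{5820} + \frac{5011}{8887}\right) = 4 - - \frac{10676401}{51722340} = 4 + \frac{10676401}{51722340} = \frac{217565761}{51722340} \approx 4.2064$)
$\frac{N}{-8145} + \frac{J{\left(-207 \right)}}{1505 j} = \frac{217565761}{51722340 \left(-8145\right)} + \frac{\frac{1}{-207} \left(2 - 207\right)}{1505 \left(-13\right)} = \frac{217565761}{51722340} \left(- \frac{1}{8145}\right) + \frac{\left(- \frac{1}{207}\right) \left(-205\right)}{-19565} = - \frac{217565761}{421278459300} + \frac{205}{207} \left(- \frac{1}{19565}\right) = - \frac{217565761}{421278459300} - \frac{41}{809991} = - \frac{21499858349939}{37914640058540700}$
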